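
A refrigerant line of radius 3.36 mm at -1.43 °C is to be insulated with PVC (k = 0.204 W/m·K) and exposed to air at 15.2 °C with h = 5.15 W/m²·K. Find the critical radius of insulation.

r_cr = 3.96 cm

For a cylinder, r_cr = k_ins/h = 0.204/5.15 = 0.0396 m = 3.96 cm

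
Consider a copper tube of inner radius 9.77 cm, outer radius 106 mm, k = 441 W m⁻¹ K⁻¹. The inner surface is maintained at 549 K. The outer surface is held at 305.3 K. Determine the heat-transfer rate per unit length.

Q' = 8.28×10^6 W/m

Q' = 2πk·ΔT/ln(r₂/r₁) = 2π × 441 × 243.7 / ln(0.106/0.0977) = 8.28×10^6 W/m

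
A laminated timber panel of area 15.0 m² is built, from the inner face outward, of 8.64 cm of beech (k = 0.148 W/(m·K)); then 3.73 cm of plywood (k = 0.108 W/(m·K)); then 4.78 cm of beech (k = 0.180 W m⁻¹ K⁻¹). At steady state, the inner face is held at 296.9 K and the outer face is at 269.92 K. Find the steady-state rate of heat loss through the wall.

Q = 339 W

Series thermal resistances, inner to outer:
  R_beech = L/(kA) = 0.0864/(0.148·15.0) = 0.03892 K/W
  R_plywood = L/(kA) = 0.0373/(0.108·15.0) = 0.02302 K/W
  R_beech = L/(kA) = 0.0478/(0.180·15.0) = 0.01770 K/W
ΣR = 0.03892 + 0.02302 + 0.01770 = 0.07964 K/W
Q = ΔT/ΣR = (296.9 K − 269.92 K)/0.07964 = 339 W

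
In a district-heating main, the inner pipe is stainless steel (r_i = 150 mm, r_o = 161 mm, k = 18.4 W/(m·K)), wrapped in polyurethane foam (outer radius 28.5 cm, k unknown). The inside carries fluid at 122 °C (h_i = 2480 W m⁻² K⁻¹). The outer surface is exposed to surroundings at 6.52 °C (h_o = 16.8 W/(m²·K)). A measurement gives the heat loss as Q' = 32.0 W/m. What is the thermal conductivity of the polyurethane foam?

ΣR = ΔT/Q' = |122 − 6.52|/32.0 = 3.609 m·K/W
Known resistances:
  R'_conv,in = 1/(2πr h) = 1/(2π·0.150·2480) = 4.278×10^-4 m·K/W
  R'_stainless steel = ln(0.161/0.150)/(2πk) = 0.07077/(2π·18.4) = 6.121×10^-4 m·K/W
  R'_conv,out = 1/(2πr h) = 1/(2π·0.285·16.8) = 0.03324 m·K/W
R_polyurethane foam = ΣR − ΣR_known = 3.609 − 0.03428 = 3.575 m·K/W
ln(r₂/r₁)/(2πk) = 3.575 ⇒ k = 0.5711/(2π·3.575) = 0.0254 W/m·K

k = 0.0254 W/m·K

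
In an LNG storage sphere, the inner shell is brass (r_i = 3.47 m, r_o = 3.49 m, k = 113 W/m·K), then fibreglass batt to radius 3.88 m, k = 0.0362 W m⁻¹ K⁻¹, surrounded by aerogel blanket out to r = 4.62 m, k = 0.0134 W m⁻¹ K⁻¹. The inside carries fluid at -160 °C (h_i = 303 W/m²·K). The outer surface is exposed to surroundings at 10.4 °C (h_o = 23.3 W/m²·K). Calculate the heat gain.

Resistance network (inner→outer):
  R_conv,in = 1/(4πr²h) = 1/(4π·3.47²·303) = 2.181×10^-5 K/W
  R_brass = (1/3.47 − 1/3.49)/(4πk) = 0.001651/(4π·113) = 1.163×10^-6 K/W
  R_fibreglass batt = (1/3.49 − 1/3.88)/(4πk) = 0.02880/(4π·0.0362) = 0.06331 K/W
  R_aerogel blanket = (1/3.88 − 1/4.62)/(4πk) = 0.04128/(4π·0.0134) = 0.2452 K/W
  R_conv,out = 1/(4πr²h) = 1/(4π·4.62²·23.3) = 1.600×10^-4 K/W
ΣR = 2.181×10^-5 + 1.163×10^-6 + 0.06331 + 0.2452 + 1.600×10^-4 = 0.3087 K/W
Q = ΔT/ΣR = (-160 °C − 10.4 °C)/0.3087 = -552 W
(Negative Q ⇒ heat flows inward; heat gain = 552 W.)

Q = 552 W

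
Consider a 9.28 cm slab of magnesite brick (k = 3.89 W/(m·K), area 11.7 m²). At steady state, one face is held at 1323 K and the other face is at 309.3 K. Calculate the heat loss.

Q = kA·ΔT/L = 3.89 × 11.7 × |1323 K − 309.3 K| / 0.0928 = 4.97×10^5 W

Q = 497 kW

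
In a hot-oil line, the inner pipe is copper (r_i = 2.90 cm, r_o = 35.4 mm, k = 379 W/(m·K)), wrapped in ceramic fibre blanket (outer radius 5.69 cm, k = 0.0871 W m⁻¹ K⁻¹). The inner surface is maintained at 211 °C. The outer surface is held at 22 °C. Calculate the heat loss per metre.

Treat each layer as a resistance in series:
  R'_copper = ln(0.0354/0.0290)/(2πk) = 0.1994/(2π·379) = 8.374×10^-5 m·K/W
  R'_ceramic fibre blanket = ln(0.0569/0.0354)/(2πk) = 0.4746/(2π·0.0871) = 0.8672 m·K/W
ΣR = 8.374×10^-5 + 0.8672 = 0.8673 m·K/W
Q' = ΔT/ΣR = (211 °C − 22 °C)/0.8673 = 218 W/m

Q' = 218 W/m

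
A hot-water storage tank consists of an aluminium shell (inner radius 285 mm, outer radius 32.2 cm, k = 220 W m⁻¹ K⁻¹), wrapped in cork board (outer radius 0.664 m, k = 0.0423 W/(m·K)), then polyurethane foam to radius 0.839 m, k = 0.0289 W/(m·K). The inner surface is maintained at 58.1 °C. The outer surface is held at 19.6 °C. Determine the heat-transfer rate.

Series thermal resistances, inner to outer:
  R_aluminium = (1/0.285 − 1/0.322)/(4πk) = 0.4032/(4π·220) = 1.458×10^-4 K/W
  R_cork board = (1/0.322 − 1/0.664)/(4πk) = 1.600/(4π·0.0423) = 3.009 K/W
  R_polyurethane foam = (1/0.664 − 1/0.839)/(4πk) = 0.3141/(4π·0.0289) = 0.8650 K/W
ΣR = 1.458×10^-4 + 3.009 + 0.8650 = 3.874 K/W
Q = ΔT/ΣR = (58.1 °C − 19.6 °C)/3.874 = 9.94 W

Q = 9.94 W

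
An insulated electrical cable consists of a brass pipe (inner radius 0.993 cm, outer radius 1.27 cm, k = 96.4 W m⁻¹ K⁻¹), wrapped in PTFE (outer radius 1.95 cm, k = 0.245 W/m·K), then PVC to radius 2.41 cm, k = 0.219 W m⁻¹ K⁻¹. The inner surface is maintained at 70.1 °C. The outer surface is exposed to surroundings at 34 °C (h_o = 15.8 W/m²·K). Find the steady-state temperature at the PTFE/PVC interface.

Resistance network (inner→outer):
  R'_brass = ln(0.0127/0.00993)/(2πk) = 0.2460/(2π·96.4) = 4.062×10^-4 m·K/W
  R'_PTFE = ln(0.0195/0.0127)/(2πk) = 0.4288/(2π·0.245) = 0.2786 m·K/W
  R'_PVC = ln(0.0241/0.0195)/(2πk) = 0.2118/(2π·0.219) = 0.1539 m·K/W
  R'_conv,out = 1/(2πr h) = 1/(2π·0.0241·15.8) = 0.4180 m·K/W
ΣR = 4.062×10^-4 + 0.2786 + 0.1539 + 0.4180 = 0.8509 m·K/W
Q' = ΔT/ΣR = (70.1 °C − 34 °C)/0.8509 = 42.43 W/m
From the inner boundary to the PTFE/PVC interface, ΣR_partial = 0.2790 m·K/W.
T_interface = T_in − Q'·ΣR_partial = 70.1 °C − (42.43)(0.2790) = 58.3 °C

T = 58.3 °C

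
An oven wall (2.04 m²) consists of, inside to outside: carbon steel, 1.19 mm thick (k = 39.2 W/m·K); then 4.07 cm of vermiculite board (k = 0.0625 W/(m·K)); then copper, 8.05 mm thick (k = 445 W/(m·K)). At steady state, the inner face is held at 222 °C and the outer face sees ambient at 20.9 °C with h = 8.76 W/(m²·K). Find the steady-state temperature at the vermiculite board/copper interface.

Series thermal resistances, inner to outer:
  R_carbon steel = L/(kA) = 0.00119/(39.2·2.04) = 1.488×10^-5 K/W
  R_vermiculite board = L/(kA) = 0.0407/(0.0625·2.04) = 0.3192 K/W
  R_copper = L/(kA) = 0.00805/(445·2.04) = 8.868×10^-6 K/W
  R_conv,out = 1/(hA) = 1/(8.76·2.04) = 0.05596 K/W
ΣR = 1.488×10^-5 + 0.3192 + 8.868×10^-6 + 0.05596 = 0.3752 K/W
Q = ΔT/ΣR = (222 °C − 20.9 °C)/0.3752 = 536.0 W
From the inner boundary to the vermiculite board/copper interface, ΣR_partial = 0.3192 K/W.
T_interface = T_in − Q·ΣR_partial = 222 °C − (536.0)(0.3192) = 50.9 °C

T = 50.9 °C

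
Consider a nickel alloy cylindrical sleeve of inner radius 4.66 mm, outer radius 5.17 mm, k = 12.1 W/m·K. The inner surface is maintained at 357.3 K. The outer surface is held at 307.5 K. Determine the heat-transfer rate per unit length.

Q' = 36.5 kW/m

Q' = 2πk·ΔT/ln(r₂/r₁) = 2π × 12.1 × 49.8 / ln(0.00517/0.00466) = 36500 W/m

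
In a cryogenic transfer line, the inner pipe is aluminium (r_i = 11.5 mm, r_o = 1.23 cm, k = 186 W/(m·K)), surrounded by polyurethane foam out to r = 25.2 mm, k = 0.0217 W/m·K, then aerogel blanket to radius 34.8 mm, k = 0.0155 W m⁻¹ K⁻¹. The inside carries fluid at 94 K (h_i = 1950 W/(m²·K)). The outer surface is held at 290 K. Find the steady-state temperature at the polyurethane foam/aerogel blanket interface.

Treat each layer as a resistance in series:
  R'_conv,in = 1/(2πr h) = 1/(2π·0.0115·1950) = 0.007097 m·K/W
  R'_aluminium = ln(0.0123/0.0115)/(2πk) = 0.06725/(2π·186) = 5.755×10^-5 m·K/W
  R'_polyurethane foam = ln(0.0252/0.0123)/(2πk) = 0.7172/(2π·0.0217) = 5.261 m·K/W
  R'_aerogel blanket = ln(0.0348/0.0252)/(2πk) = 0.3228/(2π·0.0155) = 3.314 m·K/W
ΣR = 0.007097 + 5.755×10^-5 + 5.261 + 3.314 = 8.582 m·K/W
Q' = ΔT/ΣR = (94 K − 290 K)/8.582 = -22.84 W/m
From the inner boundary to the polyurethane foam/aerogel blanket interface, ΣR_partial = 5.268 m·K/W.
T_interface = T_in − Q'·ΣR_partial = 94 K − (-22.84)(5.268) = 214.3 K

T = 214.3 K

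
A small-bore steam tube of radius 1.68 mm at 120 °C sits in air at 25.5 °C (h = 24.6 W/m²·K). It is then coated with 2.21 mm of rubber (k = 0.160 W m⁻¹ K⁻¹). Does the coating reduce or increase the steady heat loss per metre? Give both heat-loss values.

increases: 24.5 → 37.8 W/m

Critical radius for a cylinder: r_cr = k/h = 0.00650 m = 0.650 cm.
Outer radius after coating: r₂ = 0.00168 + 0.00221 = 0.00389 m.
Since r₁ < r_cr and r₂ ≤ r_cr, the coating moves toward the maximum at r_cr — heat loss rises.
Bare: R = 1/(2πr₁h) = 3.851 m·K/W; Q = 94.5/3.851 = 24.5 W/m.
Coated: R = R_cond + R_conv = 2.498 m·K/W; Q = 94.5/2.498 = 37.8 W/m.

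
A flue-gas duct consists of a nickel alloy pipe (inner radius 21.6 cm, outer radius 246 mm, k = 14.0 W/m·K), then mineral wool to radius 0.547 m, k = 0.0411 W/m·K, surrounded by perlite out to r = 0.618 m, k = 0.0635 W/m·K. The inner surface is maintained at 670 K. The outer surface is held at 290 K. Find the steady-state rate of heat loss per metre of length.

Q' = 112 W/m

Series thermal resistances, inner to outer:
  R'_nickel alloy = ln(0.246/0.216)/(2πk) = 0.1301/(2π·14.0) = 0.001478 m·K/W
  R'_mineral wool = ln(0.547/0.246)/(2πk) = 0.7991/(2π·0.0411) = 3.094 m·K/W
  R'_perlite = ln(0.618/0.547)/(2πk) = 0.1220/(2π·0.0635) = 0.3059 m·K/W
ΣR = 0.001478 + 3.094 + 0.3059 = 3.401 m·K/W
Q' = ΔT/ΣR = (670 K − 290 K)/3.401 = 112 W/m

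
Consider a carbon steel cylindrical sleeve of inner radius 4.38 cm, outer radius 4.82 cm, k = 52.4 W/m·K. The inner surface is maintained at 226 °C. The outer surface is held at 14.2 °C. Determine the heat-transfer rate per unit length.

Q' = 2πk·ΔT/ln(r₂/r₁) = 2π × 52.4 × 211.8 / ln(0.0482/0.0438) = 7.28×10^5 W/m

Q' = 728 kW/m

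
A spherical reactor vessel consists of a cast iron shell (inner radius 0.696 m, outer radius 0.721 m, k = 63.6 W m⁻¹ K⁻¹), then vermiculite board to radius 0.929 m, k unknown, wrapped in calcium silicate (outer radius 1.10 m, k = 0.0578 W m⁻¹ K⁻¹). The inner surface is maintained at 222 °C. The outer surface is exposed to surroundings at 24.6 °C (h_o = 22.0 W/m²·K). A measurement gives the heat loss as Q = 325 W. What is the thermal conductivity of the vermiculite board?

ΣR = ΔT/Q = |222 − 24.6|/325 = 0.6074 K/W
Known resistances:
  R_cast iron = (1/0.696 − 1/0.721)/(4πk) = 0.04982/(4π·63.6) = 6.233×10^-5 K/W
  R_calcium silicate = (1/0.929 − 1/1.10)/(4πk) = 0.1673/(4π·0.0578) = 0.2304 K/W
  R_conv,out = 1/(4πr²h) = 1/(4π·1.10²·22.0) = 0.002989 K/W
R_vermiculite board = ΣR − ΣR_known = 0.6074 − 0.2335 = 0.3739 K/W
(1/r₁−1/r₂)/(4πk) = 0.3739 ⇒ k = 0.3105/(4π·0.3739) = 0.0661 W/m·K

k = 0.0661 W/m·K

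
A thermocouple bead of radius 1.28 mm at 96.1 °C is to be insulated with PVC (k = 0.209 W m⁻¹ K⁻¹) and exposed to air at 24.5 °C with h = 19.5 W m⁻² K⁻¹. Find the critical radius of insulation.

r_cr = 2.14 cm

For a sphere, r_cr = 2k_ins/h = 2·0.209/19.5 = 0.0214 m = 2.14 cm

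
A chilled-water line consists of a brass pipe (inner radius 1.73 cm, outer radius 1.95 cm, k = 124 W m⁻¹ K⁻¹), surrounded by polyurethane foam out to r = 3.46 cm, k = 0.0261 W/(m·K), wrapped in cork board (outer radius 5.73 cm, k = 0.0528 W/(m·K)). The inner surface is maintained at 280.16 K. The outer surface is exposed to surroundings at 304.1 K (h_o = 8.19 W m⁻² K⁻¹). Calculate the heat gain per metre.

Q' = 4.47 W/m

Series thermal resistances, inner to outer:
  R'_brass = ln(0.0195/0.0173)/(2πk) = 0.1197/(2π·124) = 1.536×10^-4 m·K/W
  R'_polyurethane foam = ln(0.0346/0.0195)/(2πk) = 0.5734/(2π·0.0261) = 3.497 m·K/W
  R'_cork board = ln(0.0573/0.0346)/(2πk) = 0.5044/(2π·0.0528) = 1.521 m·K/W
  R'_conv,out = 1/(2πr h) = 1/(2π·0.0573·8.19) = 0.3391 m·K/W
ΣR = 1.536×10^-4 + 3.497 + 1.521 + 0.3391 = 5.357 m·K/W
Q' = ΔT/ΣR = (280.16 K − 304.1 K)/5.357 = -4.47 W/m
(Negative Q' ⇒ heat flows inward; heat gain = 4.47 W/m.)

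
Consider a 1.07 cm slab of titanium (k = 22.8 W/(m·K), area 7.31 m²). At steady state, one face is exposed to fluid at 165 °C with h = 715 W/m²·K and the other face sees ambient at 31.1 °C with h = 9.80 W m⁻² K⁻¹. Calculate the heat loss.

Q = 9.42 kW

Series thermal resistances, inner to outer:
  R_conv,in = 1/(hA) = 1/(715·7.31) = 1.913×10^-4 K/W
  R_titanium = L/(kA) = 0.0107/(22.8·7.31) = 6.420×10^-5 K/W
  R_conv,out = 1/(hA) = 1/(9.80·7.31) = 0.01396 K/W
ΣR = 1.913×10^-4 + 6.420×10^-5 + 0.01396 = 0.01422 K/W
Q = ΔT/ΣR = (165 °C − 31.1 °C)/0.01422 = 9420 W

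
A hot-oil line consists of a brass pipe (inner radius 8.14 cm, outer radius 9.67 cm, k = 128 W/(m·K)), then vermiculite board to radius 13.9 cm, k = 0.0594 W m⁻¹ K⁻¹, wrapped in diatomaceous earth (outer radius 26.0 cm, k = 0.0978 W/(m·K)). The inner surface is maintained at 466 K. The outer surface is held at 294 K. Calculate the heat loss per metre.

Series thermal resistances, inner to outer:
  R'_brass = ln(0.0967/0.0814)/(2πk) = 0.1722/(2π·128) = 2.142×10^-4 m·K/W
  R'_vermiculite board = ln(0.139/0.0967)/(2πk) = 0.3629/(2π·0.0594) = 0.9722 m·K/W
  R'_diatomaceous earth = ln(0.260/0.139)/(2πk) = 0.6262/(2π·0.0978) = 1.019 m·K/W
ΣR = 2.142×10^-4 + 0.9722 + 1.019 = 1.991 m·K/W
Q' = ΔT/ΣR = (466 K − 294 K)/1.991 = 86.4 W/m

Q' = 86.4 W/m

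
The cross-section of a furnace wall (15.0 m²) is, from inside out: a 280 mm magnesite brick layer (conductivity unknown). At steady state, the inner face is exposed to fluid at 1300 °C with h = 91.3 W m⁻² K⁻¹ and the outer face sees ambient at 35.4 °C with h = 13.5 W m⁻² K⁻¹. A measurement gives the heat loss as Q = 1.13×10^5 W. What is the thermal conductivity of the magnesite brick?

k = 3.38 W/m·K

ΣR = ΔT/Q = |1300 − 35.4|/1.13×10^5 = 0.01119 K/W
Known resistances:
  R_conv,in = 1/(hA) = 1/(91.3·15.0) = 7.302×10^-4 K/W
  R_conv,out = 1/(hA) = 1/(13.5·15.0) = 0.004938 K/W
R_magnesite brick = ΣR − ΣR_known = 0.01119 − 0.005668 = 0.005522 K/W
L/(kA) = 0.005522 ⇒ k = 0.280/(0.005522·15.0) = 3.38 W/m·K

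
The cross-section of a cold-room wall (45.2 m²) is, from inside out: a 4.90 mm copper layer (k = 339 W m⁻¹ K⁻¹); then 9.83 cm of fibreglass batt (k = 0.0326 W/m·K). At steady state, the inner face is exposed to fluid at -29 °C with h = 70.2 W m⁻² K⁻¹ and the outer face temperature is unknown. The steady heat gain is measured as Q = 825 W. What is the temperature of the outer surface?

Series resistances:
  R_conv,in = 1/(hA) = 1/(70.2·45.2) = 3.152×10^-4 K/W
  R_copper = L/(kA) = 0.00490/(339·45.2) = 3.198×10^-7 K/W
  R_fibreglass batt = L/(kA) = 0.0983/(0.0326·45.2) = 0.06671 K/W
ΣR = 0.06703 K/W
ΔT = Q·ΣR = 825 × 0.06703 = 55.30 K
Heat flows inward, so T_out = T_in + ΔT = -29 + 55.30 = 26.3 °C

T_out = 26.3 °C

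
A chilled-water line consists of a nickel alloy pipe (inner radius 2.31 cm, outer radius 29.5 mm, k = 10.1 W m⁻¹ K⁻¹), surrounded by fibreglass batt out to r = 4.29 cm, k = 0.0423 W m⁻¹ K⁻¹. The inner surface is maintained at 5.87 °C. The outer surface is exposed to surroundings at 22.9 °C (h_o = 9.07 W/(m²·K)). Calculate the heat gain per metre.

Q' = 9.35 W/m

Resistance network (inner→outer):
  R'_nickel alloy = ln(0.0295/0.0231)/(2πk) = 0.2446/(2π·10.1) = 0.003854 m·K/W
  R'_fibreglass batt = ln(0.0429/0.0295)/(2πk) = 0.3745/(2π·0.0423) = 1.409 m·K/W
  R'_conv,out = 1/(2πr h) = 1/(2π·0.0429·9.07) = 0.4090 m·K/W
ΣR = 0.003854 + 1.409 + 0.4090 = 1.822 m·K/W
Q' = ΔT/ΣR = (5.87 °C − 22.9 °C)/1.822 = -9.35 W/m
(Negative Q' ⇒ heat flows inward; heat gain = 9.35 W/m.)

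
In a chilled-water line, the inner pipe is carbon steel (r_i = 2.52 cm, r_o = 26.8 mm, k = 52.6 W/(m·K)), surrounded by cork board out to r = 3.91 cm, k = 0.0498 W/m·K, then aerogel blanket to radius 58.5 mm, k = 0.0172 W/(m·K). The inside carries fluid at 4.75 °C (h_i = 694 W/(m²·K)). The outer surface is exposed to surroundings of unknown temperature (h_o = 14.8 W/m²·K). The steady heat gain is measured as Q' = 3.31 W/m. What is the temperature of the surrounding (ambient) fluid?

Sum the resistances:
  R'_conv,in = 1/(2πr h) = 1/(2π·0.0252·694) = 0.009100 m·K/W
  R'_carbon steel = ln(0.0268/0.0252)/(2πk) = 0.06156/(2π·52.6) = 1.863×10^-4 m·K/W
  R'_cork board = ln(0.0391/0.0268)/(2πk) = 0.3777/(2π·0.0498) = 1.207 m·K/W
  R'_aerogel blanket = ln(0.0585/0.0391)/(2πk) = 0.4029/(2π·0.0172) = 3.728 m·K/W
  R'_conv,out = 1/(2πr h) = 1/(2π·0.0585·14.8) = 0.1838 m·K/W
ΣR = 5.128 m·K/W
ΔT = Q'·ΣR = 3.31 × 5.128 = 16.97 K
Heat flows inward, so T_out = T_in + ΔT = 4.75 + 16.97 = 21.7 °C

T_out = 21.7 °C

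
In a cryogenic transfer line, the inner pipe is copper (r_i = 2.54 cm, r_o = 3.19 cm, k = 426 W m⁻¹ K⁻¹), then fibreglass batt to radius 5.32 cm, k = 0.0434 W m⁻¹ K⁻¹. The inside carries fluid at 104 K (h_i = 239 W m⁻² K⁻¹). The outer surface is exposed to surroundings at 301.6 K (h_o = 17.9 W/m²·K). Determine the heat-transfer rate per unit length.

Q' = 95.5 W/m

Treat each layer as a resistance in series:
  R'_conv,in = 1/(2πr h) = 1/(2π·0.0254·239) = 0.02622 m·K/W
  R'_copper = ln(0.0319/0.0254)/(2πk) = 0.2279/(2π·426) = 8.513×10^-5 m·K/W
  R'_fibreglass batt = ln(0.0532/0.0319)/(2πk) = 0.5115/(2π·0.0434) = 1.876 m·K/W
  R'_conv,out = 1/(2πr h) = 1/(2π·0.0532·17.9) = 0.1671 m·K/W
ΣR = 0.02622 + 8.513×10^-5 + 1.876 + 0.1671 = 2.069 m·K/W
Q' = ΔT/ΣR = (104 K − 301.6 K)/2.069 = -95.5 W/m
(Negative Q' ⇒ heat flows inward; heat gain = 95.5 W/m.)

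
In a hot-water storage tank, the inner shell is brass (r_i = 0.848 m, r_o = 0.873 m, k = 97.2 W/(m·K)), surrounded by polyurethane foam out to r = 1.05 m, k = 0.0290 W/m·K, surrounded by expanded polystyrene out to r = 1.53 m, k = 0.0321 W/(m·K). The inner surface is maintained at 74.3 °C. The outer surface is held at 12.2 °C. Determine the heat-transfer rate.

Treat each layer as a resistance in series:
  R_brass = (1/0.848 − 1/0.873)/(4πk) = 0.03377/(4π·97.2) = 2.765×10^-5 K/W
  R_polyurethane foam = (1/0.873 − 1/1.05)/(4πk) = 0.1931/(4π·0.0290) = 0.5299 K/W
  R_expanded polystyrene = (1/1.05 − 1/1.53)/(4πk) = 0.2988/(4π·0.0321) = 0.7407 K/W
ΣR = 2.765×10^-5 + 0.5299 + 0.7407 = 1.271 K/W
Q = ΔT/ΣR = (74.3 °C − 12.2 °C)/1.271 = 48.9 W

Q = 48.9 W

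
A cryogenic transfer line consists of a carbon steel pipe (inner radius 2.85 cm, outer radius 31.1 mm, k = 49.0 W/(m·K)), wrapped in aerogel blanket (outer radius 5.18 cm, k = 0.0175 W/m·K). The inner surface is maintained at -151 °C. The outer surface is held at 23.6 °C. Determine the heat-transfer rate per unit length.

Resistance network (inner→outer):
  R'_carbon steel = ln(0.0311/0.0285)/(2πk) = 0.08730/(2π·49.0) = 2.836×10^-4 m·K/W
  R'_aerogel blanket = ln(0.0518/0.0311)/(2πk) = 0.5102/(2π·0.0175) = 4.640 m·K/W
ΣR = 2.836×10^-4 + 4.640 = 4.640 m·K/W
Q' = ΔT/ΣR = (-151 °C − 23.6 °C)/4.640 = -37.6 W/m
(Negative Q' ⇒ heat flows inward; heat gain = 37.6 W/m.)

Q' = 37.6 W/m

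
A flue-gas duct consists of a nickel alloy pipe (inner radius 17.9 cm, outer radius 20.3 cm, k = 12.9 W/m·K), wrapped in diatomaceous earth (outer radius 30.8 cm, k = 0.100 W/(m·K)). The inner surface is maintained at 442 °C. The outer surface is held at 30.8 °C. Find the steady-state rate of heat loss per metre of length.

Q' = 618 W/m

Resistance network (inner→outer):
  R'_nickel alloy = ln(0.203/0.179)/(2πk) = 0.1258/(2π·12.9) = 0.001552 m·K/W
  R'_diatomaceous earth = ln(0.308/0.203)/(2πk) = 0.4169/(2π·0.100) = 0.6635 m·K/W
ΣR = 0.001552 + 0.6635 = 0.6651 m·K/W
Q' = ΔT/ΣR = (442 °C − 30.8 °C)/0.6651 = 618 W/m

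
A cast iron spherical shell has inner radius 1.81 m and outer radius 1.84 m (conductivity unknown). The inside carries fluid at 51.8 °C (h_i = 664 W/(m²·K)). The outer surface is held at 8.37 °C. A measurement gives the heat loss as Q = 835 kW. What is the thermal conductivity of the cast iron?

k = 46.5 W/m·K

ΣR = ΔT/Q = |51.8 − 8.37|/8.35×10^5 = 5.201×10^-5 K/W
Known resistances:
  R_conv,in = 1/(4πr²h) = 1/(4π·1.81²·664) = 3.658×10^-5 K/W
R_cast iron = ΣR − ΣR_known = 5.201×10^-5 − 3.658×10^-5 = 1.543×10^-5 K/W
(1/r₁−1/r₂)/(4πk) = 1.543×10^-5 ⇒ k = 0.009008/(4π·1.543×10^-5) = 46.5 W/m·K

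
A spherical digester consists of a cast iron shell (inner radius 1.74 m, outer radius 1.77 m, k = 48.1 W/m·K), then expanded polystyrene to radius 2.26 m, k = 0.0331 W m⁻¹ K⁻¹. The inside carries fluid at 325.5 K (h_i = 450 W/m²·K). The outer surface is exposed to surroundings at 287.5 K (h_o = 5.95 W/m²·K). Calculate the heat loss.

Treat each layer as a resistance in series:
  R_conv,in = 1/(4πr²h) = 1/(4π·1.74²·450) = 5.841×10^-5 K/W
  R_cast iron = (1/1.74 − 1/1.77)/(4πk) = 0.009741/(4π·48.1) = 1.612×10^-5 K/W
  R_expanded polystyrene = (1/1.77 − 1/2.26)/(4πk) = 0.1225/(4π·0.0331) = 0.2945 K/W
  R_conv,out = 1/(4πr²h) = 1/(4π·2.26²·5.95) = 0.002619 K/W
ΣR = 5.841×10^-5 + 1.612×10^-5 + 0.2945 + 0.002619 = 0.2972 K/W
Q = ΔT/ΣR = (325.5 K − 287.5 K)/0.2972 = 128 W

Q = 128 W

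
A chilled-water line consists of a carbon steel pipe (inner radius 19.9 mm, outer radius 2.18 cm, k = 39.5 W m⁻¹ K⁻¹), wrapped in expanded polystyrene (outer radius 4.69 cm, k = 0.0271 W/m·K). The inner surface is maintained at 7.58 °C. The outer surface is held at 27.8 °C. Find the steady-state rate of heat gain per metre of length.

Q' = 4.49 W/m

Resistance network (inner→outer):
  R'_carbon steel = ln(0.0218/0.0199)/(2πk) = 0.09119/(2π·39.5) = 3.674×10^-4 m·K/W
  R'_expanded polystyrene = ln(0.0469/0.0218)/(2πk) = 0.7661/(2π·0.0271) = 4.499 m·K/W
ΣR = 3.674×10^-4 + 4.499 = 4.499 m·K/W
Q' = ΔT/ΣR = (7.58 °C − 27.8 °C)/4.499 = -4.49 W/m
(Negative Q' ⇒ heat flows inward; heat gain = 4.49 W/m.)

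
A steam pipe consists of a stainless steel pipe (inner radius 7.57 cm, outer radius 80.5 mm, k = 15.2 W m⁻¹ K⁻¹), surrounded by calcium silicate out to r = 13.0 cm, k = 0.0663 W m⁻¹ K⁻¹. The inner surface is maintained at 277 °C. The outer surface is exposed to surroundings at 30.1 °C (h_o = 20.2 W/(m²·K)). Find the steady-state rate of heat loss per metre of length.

Q' = 204 W/m

Series thermal resistances, inner to outer:
  R'_stainless steel = ln(0.0805/0.0757)/(2πk) = 0.06148/(2π·15.2) = 6.437×10^-4 m·K/W
  R'_calcium silicate = ln(0.130/0.0805)/(2πk) = 0.4793/(2π·0.0663) = 1.151 m·K/W
  R'_conv,out = 1/(2πr h) = 1/(2π·0.130·20.2) = 0.06061 m·K/W
ΣR = 6.437×10^-4 + 1.151 + 0.06061 = 1.212 m·K/W
Q' = ΔT/ΣR = (277 °C − 30.1 °C)/1.212 = 204 W/m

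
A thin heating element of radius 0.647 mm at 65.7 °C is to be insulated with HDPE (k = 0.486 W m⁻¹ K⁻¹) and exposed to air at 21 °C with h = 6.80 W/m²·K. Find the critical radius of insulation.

r_cr = 7.15 cm

For a cylinder, r_cr = k_ins/h = 0.486/6.80 = 0.0715 m = 7.15 cm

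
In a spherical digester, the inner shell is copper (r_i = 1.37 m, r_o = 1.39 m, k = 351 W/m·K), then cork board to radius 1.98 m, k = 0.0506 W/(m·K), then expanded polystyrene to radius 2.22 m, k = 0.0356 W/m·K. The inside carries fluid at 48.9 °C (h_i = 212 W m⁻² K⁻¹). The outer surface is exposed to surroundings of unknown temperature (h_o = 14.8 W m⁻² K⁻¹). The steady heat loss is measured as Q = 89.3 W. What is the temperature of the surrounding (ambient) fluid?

T_out = 7.78 °C

Sum the resistances:
  R_conv,in = 1/(4πr²h) = 1/(4π·1.37²·212) = 2.000×10^-4 K/W
  R_copper = (1/1.37 − 1/1.39)/(4πk) = 0.01050/(4π·351) = 2.381×10^-6 K/W
  R_cork board = (1/1.39 − 1/1.98)/(4πk) = 0.2144/(4π·0.0506) = 0.3371 K/W
  R_expanded polystyrene = (1/1.98 − 1/2.22)/(4πk) = 0.05460/(4π·0.0356) = 0.1220 K/W
  R_conv,out = 1/(4πr²h) = 1/(4π·2.22²·14.8) = 0.001091 K/W
ΣR = 0.4605 K/W
ΔT = Q·ΣR = 89.3 × 0.4605 = 41.12 K
Heat flows outward, so T_out = T_in − ΔT = 48.9 − 41.12 = 7.78 °C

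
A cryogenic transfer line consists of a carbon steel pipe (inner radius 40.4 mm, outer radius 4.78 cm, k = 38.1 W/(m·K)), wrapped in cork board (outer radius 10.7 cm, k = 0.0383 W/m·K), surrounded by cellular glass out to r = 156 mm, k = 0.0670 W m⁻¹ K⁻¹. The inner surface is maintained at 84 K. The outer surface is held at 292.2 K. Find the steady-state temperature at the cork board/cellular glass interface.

T = 248.3 K

Resistance network (inner→outer):
  R'_carbon steel = ln(0.0478/0.0404)/(2πk) = 0.1682/(2π·38.1) = 7.026×10^-4 m·K/W
  R'_cork board = ln(0.107/0.0478)/(2πk) = 0.8058/(2π·0.0383) = 3.349 m·K/W
  R'_cellular glass = ln(0.156/0.107)/(2πk) = 0.3770/(2π·0.0670) = 0.8956 m·K/W
ΣR = 7.026×10^-4 + 3.349 + 0.8956 = 4.245 m·K/W
Q' = ΔT/ΣR = (84 K − 292.2 K)/4.245 = -49.05 W/m
From the inner boundary to the cork board/cellular glass interface, ΣR_partial = 3.350 m·K/W.
T_interface = T_in − Q'·ΣR_partial = 84 K − (-49.05)(3.350) = 248.3 K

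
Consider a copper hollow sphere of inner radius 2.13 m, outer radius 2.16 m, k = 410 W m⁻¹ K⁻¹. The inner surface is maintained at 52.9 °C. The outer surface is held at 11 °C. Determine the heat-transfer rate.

Q = 4πk·ΔT/(1/r₁ − 1/r₂) = 4π × 410 × 41.9 / (1/2.13 − 1/2.16) = 3.31×10^7 W

Q = 3.31×10^7 W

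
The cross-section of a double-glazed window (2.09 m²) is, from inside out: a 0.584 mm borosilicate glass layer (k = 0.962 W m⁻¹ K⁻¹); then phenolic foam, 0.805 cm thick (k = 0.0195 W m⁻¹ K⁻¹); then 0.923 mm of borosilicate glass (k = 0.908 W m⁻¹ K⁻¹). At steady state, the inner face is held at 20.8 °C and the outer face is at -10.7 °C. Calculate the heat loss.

Q = 159 W

Treat each layer as a resistance in series:
  R_borosilicate glass = L/(kA) = 5.84×10^-4/(0.962·2.09) = 2.905×10^-4 K/W
  R_phenolic foam = L/(kA) = 0.00805/(0.0195·2.09) = 0.1975 K/W
  R_borosilicate glass = L/(kA) = 9.23×10^-4/(0.908·2.09) = 4.864×10^-4 K/W
ΣR = 2.905×10^-4 + 0.1975 + 4.864×10^-4 = 0.1983 K/W
Q = ΔT/ΣR = (20.8 °C − -10.7 °C)/0.1983 = 159 W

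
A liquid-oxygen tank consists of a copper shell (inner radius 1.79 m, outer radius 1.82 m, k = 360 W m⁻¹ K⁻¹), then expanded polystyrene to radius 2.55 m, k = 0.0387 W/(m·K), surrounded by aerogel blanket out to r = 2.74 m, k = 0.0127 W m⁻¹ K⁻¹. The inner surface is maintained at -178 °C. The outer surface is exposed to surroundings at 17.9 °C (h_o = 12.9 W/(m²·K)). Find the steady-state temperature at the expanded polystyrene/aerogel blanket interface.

Resistance network (inner→outer):
  R_copper = (1/1.79 − 1/1.82)/(4πk) = 0.009209/(4π·360) = 2.036×10^-6 K/W
  R_expanded polystyrene = (1/1.82 − 1/2.55)/(4πk) = 0.1573/(4π·0.0387) = 0.3234 K/W
  R_aerogel blanket = (1/2.55 − 1/2.74)/(4πk) = 0.02719/(4π·0.0127) = 0.1704 K/W
  R_conv,out = 1/(4πr²h) = 1/(4π·2.74²·12.9) = 8.217×10^-4 K/W
ΣR = 2.036×10^-6 + 0.3234 + 0.1704 + 8.217×10^-4 = 0.4946 K/W
Q = ΔT/ΣR = (-178 °C − 17.9 °C)/0.4946 = -396.1 W
From the inner boundary to the expanded polystyrene/aerogel blanket interface, ΣR_partial = 0.3234 K/W.
T_interface = T_in − Q·ΣR_partial = -178 °C − (-396.1)(0.3234) = -49.9 °C

T = -49.9 °C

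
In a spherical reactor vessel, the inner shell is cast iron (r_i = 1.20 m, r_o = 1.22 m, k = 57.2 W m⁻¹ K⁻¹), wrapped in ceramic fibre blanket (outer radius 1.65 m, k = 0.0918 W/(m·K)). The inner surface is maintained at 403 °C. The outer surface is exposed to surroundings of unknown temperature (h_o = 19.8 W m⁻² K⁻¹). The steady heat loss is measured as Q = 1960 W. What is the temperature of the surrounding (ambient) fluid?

T_out = 37.1 °C

Sum the resistances:
  R_cast iron = (1/1.20 − 1/1.22)/(4πk) = 0.01366/(4π·57.2) = 1.901×10^-5 K/W
  R_ceramic fibre blanket = (1/1.22 − 1/1.65)/(4πk) = 0.2136/(4π·0.0918) = 0.1852 K/W
  R_conv,out = 1/(4πr²h) = 1/(4π·1.65²·19.8) = 0.001476 K/W
ΣR = 0.1867 K/W
ΔT = Q·ΣR = 1960 × 0.1867 = 365.9 K
Heat flows outward, so T_out = T_in − ΔT = 403 − 365.9 = 37.1 °C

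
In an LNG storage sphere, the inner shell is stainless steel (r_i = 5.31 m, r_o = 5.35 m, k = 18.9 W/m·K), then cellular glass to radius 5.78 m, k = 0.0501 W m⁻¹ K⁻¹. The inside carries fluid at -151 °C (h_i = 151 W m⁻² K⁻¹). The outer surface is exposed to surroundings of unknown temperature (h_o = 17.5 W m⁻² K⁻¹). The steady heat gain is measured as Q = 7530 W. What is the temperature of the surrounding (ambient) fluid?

Series resistances:
  R_conv,in = 1/(4πr²h) = 1/(4π·5.31²·151) = 1.869×10^-5 K/W
  R_stainless steel = (1/5.31 − 1/5.35)/(4πk) = 0.001408/(4π·18.9) = 5.928×10^-6 K/W
  R_cellular glass = (1/5.35 − 1/5.78)/(4πk) = 0.01391/(4π·0.0501) = 0.02209 K/W
  R_conv,out = 1/(4πr²h) = 1/(4π·5.78²·17.5) = 1.361×10^-4 K/W
ΣR = 0.02225 K/W
ΔT = Q·ΣR = 7530 × 0.02225 = 167.5 K
Heat flows inward, so T_out = T_in + ΔT = -151 + 167.5 = 16.5 °C

T_out = 16.5 °C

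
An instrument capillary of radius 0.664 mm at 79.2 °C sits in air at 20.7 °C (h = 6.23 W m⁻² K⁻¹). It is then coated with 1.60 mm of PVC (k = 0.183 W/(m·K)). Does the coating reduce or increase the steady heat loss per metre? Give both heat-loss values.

increases: 1.52 → 4.74 W/m

Critical radius for a cylinder: r_cr = k/h = 0.0294 m = 2.94 cm.
Outer radius after coating: r₂ = 6.64×10^-4 + 0.00160 = 0.002264 m.
Since r₁ < r_cr and r₂ ≤ r_cr, the coating moves toward the maximum at r_cr — heat loss rises.
Bare: R = 1/(2πr₁h) = 38.47 m·K/W; Q = 58.5/38.47 = 1.52 W/m.
Coated: R = R_cond + R_conv = 12.35 m·K/W; Q = 58.5/12.35 = 4.74 W/m.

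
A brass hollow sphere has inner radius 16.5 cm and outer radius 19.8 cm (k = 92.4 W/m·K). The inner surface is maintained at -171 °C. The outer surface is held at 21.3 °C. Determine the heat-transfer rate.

Q = 4πk·ΔT/(1/r₁ − 1/r₂) = 4π × 92.4 × 192.3 / (1/0.165 − 1/0.198) = 2.21×10^5 W

Q = 221 kW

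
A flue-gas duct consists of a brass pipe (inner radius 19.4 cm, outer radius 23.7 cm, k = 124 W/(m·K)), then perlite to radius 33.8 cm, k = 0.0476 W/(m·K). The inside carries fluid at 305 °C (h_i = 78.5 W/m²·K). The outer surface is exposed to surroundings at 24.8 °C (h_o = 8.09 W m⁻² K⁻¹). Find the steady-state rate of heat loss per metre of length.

Series thermal resistances, inner to outer:
  R'_conv,in = 1/(2πr h) = 1/(2π·0.194·78.5) = 0.01045 m·K/W
  R'_brass = ln(0.237/0.194)/(2πk) = 0.2002/(2π·124) = 2.570×10^-4 m·K/W
  R'_perlite = ln(0.338/0.237)/(2πk) = 0.3550/(2π·0.0476) = 1.187 m·K/W
  R'_conv,out = 1/(2πr h) = 1/(2π·0.338·8.09) = 0.05820 m·K/W
ΣR = 0.01045 + 2.570×10^-4 + 1.187 + 0.05820 = 1.256 m·K/W
Q' = ΔT/ΣR = (305 °C − 24.8 °C)/1.256 = 223 W/m

Q' = 223 W/m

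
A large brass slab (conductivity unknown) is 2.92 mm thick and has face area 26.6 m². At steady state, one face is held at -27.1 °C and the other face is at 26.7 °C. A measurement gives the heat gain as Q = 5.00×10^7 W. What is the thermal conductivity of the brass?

k = 102 W/m·K

ΣR = ΔT/Q = |-27.1 − 26.7|/5.00×10^7 = 1.076×10^-6 K/W
L/(kA) = 1.076×10^-6 ⇒ k = 0.00292/(1.076×10^-6·26.6) = 102 W/m·K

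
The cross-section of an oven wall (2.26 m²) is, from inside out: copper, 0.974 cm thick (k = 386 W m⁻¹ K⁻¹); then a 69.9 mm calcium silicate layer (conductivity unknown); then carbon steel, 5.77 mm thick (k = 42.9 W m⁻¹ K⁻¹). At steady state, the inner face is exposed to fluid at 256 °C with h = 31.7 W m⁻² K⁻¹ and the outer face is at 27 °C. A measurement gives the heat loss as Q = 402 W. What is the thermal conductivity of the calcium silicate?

ΣR = ΔT/Q = |256 − 27|/402 = 0.5697 K/W
Known resistances:
  R_conv,in = 1/(hA) = 1/(31.7·2.26) = 0.01396 K/W
  R_copper = L/(kA) = 0.00974/(386·2.26) = 1.117×10^-5 K/W
  R_carbon steel = L/(kA) = 0.00577/(42.9·2.26) = 5.951×10^-5 K/W
R_calcium silicate = ΣR − ΣR_known = 0.5697 − 0.01403 = 0.5557 K/W
L/(kA) = 0.5557 ⇒ k = 0.0699/(0.5557·2.26) = 0.0557 W/m·K

k = 0.0557 W/m·K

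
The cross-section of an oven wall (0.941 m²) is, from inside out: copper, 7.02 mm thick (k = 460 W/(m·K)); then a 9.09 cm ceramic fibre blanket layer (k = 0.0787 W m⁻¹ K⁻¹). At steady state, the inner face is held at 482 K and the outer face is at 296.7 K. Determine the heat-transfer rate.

Series thermal resistances, inner to outer:
  R_copper = L/(kA) = 0.00702/(460·0.941) = 1.622×10^-5 K/W
  R_ceramic fibre blanket = L/(kA) = 0.0909/(0.0787·0.941) = 1.227 K/W
ΣR = 1.622×10^-5 + 1.227 = 1.227 K/W
Q = ΔT/ΣR = (482 K − 296.7 K)/1.227 = 151 W

Q = 151 W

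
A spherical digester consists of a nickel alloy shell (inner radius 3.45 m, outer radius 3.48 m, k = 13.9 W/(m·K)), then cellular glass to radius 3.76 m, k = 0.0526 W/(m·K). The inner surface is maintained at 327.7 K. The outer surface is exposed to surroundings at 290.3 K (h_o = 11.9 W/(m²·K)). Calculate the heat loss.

Resistance network (inner→outer):
  R_nickel alloy = (1/3.45 − 1/3.48)/(4πk) = 0.002499/(4π·13.9) = 1.431×10^-5 K/W
  R_cellular glass = (1/3.48 − 1/3.76)/(4πk) = 0.02140/(4π·0.0526) = 0.03237 K/W
  R_conv,out = 1/(4πr²h) = 1/(4π·3.76²·11.9) = 4.730×10^-4 K/W
ΣR = 1.431×10^-5 + 0.03237 + 4.730×10^-4 = 0.03286 K/W
Q = ΔT/ΣR = (327.7 K − 290.3 K)/0.03286 = 1140 W

Q = 1140 W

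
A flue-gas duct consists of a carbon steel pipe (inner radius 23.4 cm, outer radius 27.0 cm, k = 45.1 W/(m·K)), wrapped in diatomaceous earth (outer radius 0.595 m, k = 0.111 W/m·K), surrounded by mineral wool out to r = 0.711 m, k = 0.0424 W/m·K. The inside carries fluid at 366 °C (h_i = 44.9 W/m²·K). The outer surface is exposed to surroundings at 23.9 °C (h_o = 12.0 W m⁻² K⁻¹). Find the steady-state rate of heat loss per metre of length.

Treat each layer as a resistance in series:
  R'_conv,in = 1/(2πr h) = 1/(2π·0.234·44.9) = 0.01515 m·K/W
  R'_carbon steel = ln(0.270/0.234)/(2πk) = 0.1431/(2π·45.1) = 5.050×10^-4 m·K/W
  R'_diatomaceous earth = ln(0.595/0.270)/(2πk) = 0.7901/(2π·0.111) = 1.133 m·K/W
  R'_mineral wool = ln(0.711/0.595)/(2πk) = 0.1781/(2π·0.0424) = 0.6686 m·K/W
  R'_conv,out = 1/(2πr h) = 1/(2π·0.711·12.0) = 0.01865 m·K/W
ΣR = 0.01515 + 5.050×10^-4 + 1.133 + 0.6686 + 0.01865 = 1.836 m·K/W
Q' = ΔT/ΣR = (366 °C − 23.9 °C)/1.836 = 186 W/m

Q' = 186 W/m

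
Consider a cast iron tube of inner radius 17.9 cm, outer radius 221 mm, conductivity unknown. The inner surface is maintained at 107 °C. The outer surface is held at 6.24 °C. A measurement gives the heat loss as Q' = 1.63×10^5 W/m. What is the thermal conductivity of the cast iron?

ΣR = ΔT/Q' = |107 − 6.24|/1.63×10^5 = 6.182×10^-4 m·K/W
ln(r₂/r₁)/(2πk) = 6.182×10^-4 ⇒ k = 0.2108/(2π·6.182×10^-4) = 54.3 W/m·K

k = 54.3 W/m·K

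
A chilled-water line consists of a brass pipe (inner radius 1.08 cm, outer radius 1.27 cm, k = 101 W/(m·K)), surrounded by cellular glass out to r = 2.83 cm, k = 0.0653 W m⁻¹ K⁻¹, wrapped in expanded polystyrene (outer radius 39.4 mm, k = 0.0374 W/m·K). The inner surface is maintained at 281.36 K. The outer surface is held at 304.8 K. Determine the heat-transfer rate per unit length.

Treat each layer as a resistance in series:
  R'_brass = ln(0.0127/0.0108)/(2πk) = 0.1621/(2π·101) = 2.554×10^-4 m·K/W
  R'_cellular glass = ln(0.0283/0.0127)/(2πk) = 0.8013/(2π·0.0653) = 1.953 m·K/W
  R'_expanded polystyrene = ln(0.0394/0.0283)/(2πk) = 0.3309/(2π·0.0374) = 1.408 m·K/W
ΣR = 2.554×10^-4 + 1.953 + 1.408 = 3.361 m·K/W
Q' = ΔT/ΣR = (281.36 K − 304.8 K)/3.361 = -6.97 W/m
(Negative Q' ⇒ heat flows inward; heat gain = 6.97 W/m.)

Q' = 6.97 W/m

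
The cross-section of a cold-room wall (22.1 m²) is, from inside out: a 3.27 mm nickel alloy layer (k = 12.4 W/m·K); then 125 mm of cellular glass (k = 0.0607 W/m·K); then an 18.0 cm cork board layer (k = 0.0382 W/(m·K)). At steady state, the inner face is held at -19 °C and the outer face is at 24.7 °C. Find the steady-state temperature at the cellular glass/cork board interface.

Series thermal resistances, inner to outer:
  R_nickel alloy = L/(kA) = 0.00327/(12.4·22.1) = 1.193×10^-5 K/W
  R_cellular glass = L/(kA) = 0.125/(0.0607·22.1) = 0.09318 K/W
  R_cork board = L/(kA) = 0.180/(0.0382·22.1) = 0.2132 K/W
ΣR = 1.193×10^-5 + 0.09318 + 0.2132 = 0.3064 K/W
Q = ΔT/ΣR = (-19 °C − 24.7 °C)/0.3064 = -142.6 W
From the inner boundary to the cellular glass/cork board interface, ΣR_partial = 0.09319 K/W.
T_interface = T_in − Q·ΣR_partial = -19 °C − (-142.6)(0.09319) = -5.71 °C

T = -5.71 °C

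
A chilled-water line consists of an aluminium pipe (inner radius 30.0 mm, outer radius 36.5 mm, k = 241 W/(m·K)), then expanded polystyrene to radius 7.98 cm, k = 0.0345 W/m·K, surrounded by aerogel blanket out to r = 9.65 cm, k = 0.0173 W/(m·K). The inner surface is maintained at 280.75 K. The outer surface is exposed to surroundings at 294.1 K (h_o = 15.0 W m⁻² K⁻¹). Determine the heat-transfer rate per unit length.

Treat each layer as a resistance in series:
  R'_aluminium = ln(0.0365/0.0300)/(2πk) = 0.1961/(2π·241) = 1.295×10^-4 m·K/W
  R'_expanded polystyrene = ln(0.0798/0.0365)/(2πk) = 0.7822/(2π·0.0345) = 3.608 m·K/W
  R'_aerogel blanket = ln(0.0965/0.0798)/(2πk) = 0.1900/(2π·0.0173) = 1.748 m·K/W
  R'_conv,out = 1/(2πr h) = 1/(2π·0.0965·15.0) = 0.1100 m·K/W
ΣR = 1.295×10^-4 + 3.608 + 1.748 + 0.1100 = 5.466 m·K/W
Q' = ΔT/ΣR = (280.75 K − 294.1 K)/5.466 = -2.44 W/m
(Negative Q' ⇒ heat flows inward; heat gain = 2.44 W/m.)

Q' = 2.44 W/m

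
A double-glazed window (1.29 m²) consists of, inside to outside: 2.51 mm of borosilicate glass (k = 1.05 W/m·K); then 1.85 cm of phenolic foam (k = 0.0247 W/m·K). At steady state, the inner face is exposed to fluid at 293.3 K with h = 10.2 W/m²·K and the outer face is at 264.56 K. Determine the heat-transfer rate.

Treat each layer as a resistance in series:
  R_conv,in = 1/(hA) = 1/(10.2·1.29) = 0.07600 K/W
  R_borosilicate glass = L/(kA) = 0.00251/(1.05·1.29) = 0.001853 K/W
  R_phenolic foam = L/(kA) = 0.0185/(0.0247·1.29) = 0.5806 K/W
ΣR = 0.07600 + 0.001853 + 0.5806 = 0.6585 K/W
Q = ΔT/ΣR = (293.3 K − 264.56 K)/0.6585 = 43.6 W

Q = 43.6 W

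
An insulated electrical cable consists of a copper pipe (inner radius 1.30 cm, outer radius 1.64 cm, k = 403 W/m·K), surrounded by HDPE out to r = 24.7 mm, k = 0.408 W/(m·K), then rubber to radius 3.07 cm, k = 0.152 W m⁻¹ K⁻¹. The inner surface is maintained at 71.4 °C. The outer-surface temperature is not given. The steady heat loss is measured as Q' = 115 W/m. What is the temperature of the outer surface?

Series resistances:
  R'_copper = ln(0.0164/0.0130)/(2πk) = 0.2323/(2π·403) = 9.175×10^-5 m·K/W
  R'_HDPE = ln(0.0247/0.0164)/(2πk) = 0.4095/(2π·0.408) = 0.1597 m·K/W
  R'_rubber = ln(0.0307/0.0247)/(2πk) = 0.2175/(2π·0.152) = 0.2277 m·K/W
ΣR = 0.3875 m·K/W
ΔT = Q'·ΣR = 115 × 0.3875 = 44.56 K
Heat flows outward, so T_out = T_in − ΔT = 71.4 − 44.56 = 26.8 °C

T_out = 26.8 °C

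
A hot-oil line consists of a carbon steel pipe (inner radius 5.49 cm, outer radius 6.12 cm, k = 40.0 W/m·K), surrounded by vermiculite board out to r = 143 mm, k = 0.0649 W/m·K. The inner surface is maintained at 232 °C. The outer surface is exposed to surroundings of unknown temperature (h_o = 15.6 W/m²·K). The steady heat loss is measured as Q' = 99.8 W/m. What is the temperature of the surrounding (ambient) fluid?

Sum the resistances:
  R'_carbon steel = ln(0.0612/0.0549)/(2πk) = 0.1086/(2π·40.0) = 4.322×10^-4 m·K/W
  R'_vermiculite board = ln(0.143/0.0612)/(2πk) = 0.8487/(2π·0.0649) = 2.081 m·K/W
  R'_conv,out = 1/(2πr h) = 1/(2π·0.143·15.6) = 0.07134 m·K/W
ΣR = 2.153 m·K/W
ΔT = Q'·ΣR = 99.8 × 2.153 = 214.9 K
Heat flows outward, so T_out = T_in − ΔT = 232 − 214.9 = 17.1 °C

T_out = 17.1 °C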